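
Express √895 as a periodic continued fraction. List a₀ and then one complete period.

[29; 1, 10, 1, 58]

a₀ = ⌊√895⌋ = 29.
With m₀=0, d₀=1 and mₖ₊₁ = dₖaₖ − mₖ, dₖ₊₁ = (n − mₖ₊₁²)/dₖ, aₖ₊₁ = ⌊(a₀+mₖ₊₁)/dₖ₊₁⌋:
  k=1: m=29, d=54, a=1
  k=2: m=25, d=5, a=10
  k=3: m=25, d=54, a=1
  k=4: m=29, d=1, a=58
d=1 and a=2a₀=58 at k=4, so the next step gives (m, d) = (29, 54) again — its k=1 value — and the period has length 4.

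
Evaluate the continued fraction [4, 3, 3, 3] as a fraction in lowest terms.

Using pₖ = aₖpₖ₋₁ + pₖ₋₂ and qₖ = aₖqₖ₋₁ + qₖ₋₂:
  k=0: a=4, p=4, q=1
  k=1: a=3, p=13, q=3
  k=2: a=3, p=43, q=10
  k=3: a=3, p=142, q=33

142/33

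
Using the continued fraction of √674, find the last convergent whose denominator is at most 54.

√674 = [25; 1, 24, 1, 50, …] (period length 4).
Convergents:
  p_0/q_0 = 25/1
  p_1/q_1 = 26/1
  p_2/q_2 = 649/25
  p_3/q_3 = 675/26
  p_4/q_4 = 34399/1325
q_3 = 26 ≤ 54 < 1325 = q_4, so the answer is 675/26.

675/26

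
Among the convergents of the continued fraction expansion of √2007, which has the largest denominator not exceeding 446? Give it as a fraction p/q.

√2007 = [44; 1, 3, 1, 88, …] (period length 4).
Convergents:
  p_0/q_0 = 44/1
  p_1/q_1 = 45/1
  p_2/q_2 = 179/4
  p_3/q_3 = 224/5
  p_4/q_4 = 19891/444
  p_5/q_5 = 20115/449
q_4 = 444 ≤ 446 < 449 = q_5, so the answer is 19891/444.

19891/444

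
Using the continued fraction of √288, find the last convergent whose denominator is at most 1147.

19024/1121

√288 = [16; 1, 32, …] (period length 2).
Convergents:
  p_0/q_0 = 16/1
  p_1/q_1 = 17/1
  p_2/q_2 = 560/33
  p_3/q_3 = 577/34
  p_4/q_4 = 19024/1121
  p_5/q_5 = 19601/1155
q_4 = 1121 ≤ 1147 < 1155 = q_5, so the answer is 19024/1121.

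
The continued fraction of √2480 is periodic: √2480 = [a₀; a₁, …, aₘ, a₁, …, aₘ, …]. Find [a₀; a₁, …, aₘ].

[49; 1, 3, 1, 98]

a₀ = ⌊√2480⌋ = 49.
With m₀=0, d₀=1 and mₖ₊₁ = dₖaₖ − mₖ, dₖ₊₁ = (n − mₖ₊₁²)/dₖ, aₖ₊₁ = ⌊(a₀+mₖ₊₁)/dₖ₊₁⌋:
  k=1: m=49, d=79, a=1
  k=2: m=30, d=20, a=3
  k=3: m=30, d=79, a=1
  k=4: m=49, d=1, a=98
d=1 and a=2a₀=98 at k=4, so the next step gives (m, d) = (49, 79) again — its k=1 value — and the period has length 4.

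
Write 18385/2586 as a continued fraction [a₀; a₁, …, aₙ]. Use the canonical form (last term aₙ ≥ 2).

18385 = 7*2586 + 283
2586 = 9*283 + 39
283 = 7*39 + 10
39 = 3*10 + 9
10 = 1*9 + 1
9 = 9*1 + 0  (stop)
So 18385/2586 = [7; 9, 7, 3, 1, 9].

[7; 9, 7, 3, 1, 9]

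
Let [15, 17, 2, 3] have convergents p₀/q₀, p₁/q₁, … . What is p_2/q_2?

527/35

Using pₖ = aₖpₖ₋₁ + pₖ₋₂, qₖ = aₖqₖ₋₁ + qₖ₋₂ (with p₋₁=1, p₋₂=0, q₋₁=0, q₋₂=1):
  k=0: a=15, p=15, q=1
  k=1: a=17, p=256, q=17
  k=2: a=2, p=527, q=35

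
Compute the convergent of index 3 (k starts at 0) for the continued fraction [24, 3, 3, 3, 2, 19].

802/33

Using pₖ = aₖpₖ₋₁ + pₖ₋₂, qₖ = aₖqₖ₋₁ + qₖ₋₂ (with p₋₁=1, p₋₂=0, q₋₁=0, q₋₂=1):
  k=0: a=24, p=24, q=1
  k=1: a=3, p=73, q=3
  k=2: a=3, p=243, q=10
  k=3: a=3, p=802, q=33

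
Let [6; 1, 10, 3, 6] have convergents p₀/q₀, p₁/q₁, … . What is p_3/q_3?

Using pₖ = aₖpₖ₋₁ + pₖ₋₂, qₖ = aₖqₖ₋₁ + qₖ₋₂ (with p₋₁=1, p₋₂=0, q₋₁=0, q₋₂=1):
  k=0: a=6, p=6, q=1
  k=1: a=1, p=7, q=1
  k=2: a=10, p=76, q=11
  k=3: a=3, p=235, q=34

235/34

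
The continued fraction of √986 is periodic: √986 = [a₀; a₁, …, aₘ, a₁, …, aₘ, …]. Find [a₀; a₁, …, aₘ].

[31; 2, 2, 62]

a₀ = ⌊√986⌋ = 31.
With m₀=0, d₀=1 and mₖ₊₁ = dₖaₖ − mₖ, dₖ₊₁ = (n − mₖ₊₁²)/dₖ, aₖ₊₁ = ⌊(a₀+mₖ₊₁)/dₖ₊₁⌋:
  k=1: m=31, d=25, a=2
  k=2: m=19, d=25, a=2
  k=3: m=31, d=1, a=62
d=1 and a=2a₀=62 at k=3, so the next step gives (m, d) = (31, 25) again — its k=1 value — and the period has length 3.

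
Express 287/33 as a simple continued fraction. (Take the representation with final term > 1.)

287 = 8·33 + 23
33 = 1·23 + 10
23 = 2·10 + 3
10 = 3·3 + 1
3 = 3·1 + 0  (stop)
So 287/33 = [8; 1, 2, 3, 3].

[8; 1, 2, 3, 3]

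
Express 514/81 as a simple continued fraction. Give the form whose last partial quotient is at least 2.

514 = 6×81 + 28
81 = 2×28 + 25
28 = 1×25 + 3
25 = 8×3 + 1
3 = 3×1 + 0  (stop)
So 514/81 = [6; 2, 1, 8, 3].

[6; 2, 1, 8, 3]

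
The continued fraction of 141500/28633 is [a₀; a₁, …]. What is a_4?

141500 = 4·28633 + 26968   →  a_0 = 4
28633 = 1·26968 + 1665   →  a_1 = 1
26968 = 16·1665 + 328   →  a_2 = 16
1665 = 5·328 + 25   →  a_3 = 5
328 = 13·25 + 3   →  a_4 = 13

13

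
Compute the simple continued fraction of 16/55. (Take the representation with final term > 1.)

16 = 0·55 + 16
55 = 3·16 + 7
16 = 2·7 + 2
7 = 3·2 + 1
2 = 2·1 + 0  (stop)
So 16/55 = [0; 3, 2, 3, 2].

[0; 3, 2, 3, 2]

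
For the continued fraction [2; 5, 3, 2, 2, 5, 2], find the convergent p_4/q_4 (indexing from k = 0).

197/90

Using pₖ = aₖpₖ₋₁ + pₖ₋₂, qₖ = aₖqₖ₋₁ + qₖ₋₂ (with p₋₁=1, p₋₂=0, q₋₁=0, q₋₂=1):
  k=0: a=2, p=2, q=1
  k=1: a=5, p=11, q=5
  k=2: a=3, p=35, q=16
  k=3: a=2, p=81, q=37
  k=4: a=2, p=197, q=90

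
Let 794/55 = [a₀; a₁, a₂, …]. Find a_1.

2

794 = 14·55 + 24   →  a_0 = 14
55 = 2·24 + 7   →  a_1 = 2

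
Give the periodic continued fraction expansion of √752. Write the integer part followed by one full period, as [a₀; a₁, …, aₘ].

[27; 2, 2, 1, 2, 1, 2, 2, 54]

a₀ = ⌊√752⌋ = 27.
With m₀=0, d₀=1 and mₖ₊₁ = dₖaₖ − mₖ, dₖ₊₁ = (n − mₖ₊₁²)/dₖ, aₖ₊₁ = ⌊(a₀+mₖ₊₁)/dₖ₊₁⌋:
  k=1: m=27, d=23, a=2
  k=2: m=19, d=17, a=2
  k=3: m=15, d=31, a=1
  k=4: m=16, d=16, a=2
  k=5: m=16, d=31, a=1
  k=6: m=15, d=17, a=2
  k=7: m=19, d=23, a=2
  k=8: m=27, d=1, a=54
d=1 and a=2a₀=54 at k=8, so the next step gives (m, d) = (27, 23) again — its k=1 value — and the period has length 8.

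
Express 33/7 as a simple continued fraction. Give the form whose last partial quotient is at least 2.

[4; 1, 2, 2]

33 = 4×7 + 5
7 = 1×5 + 2
5 = 2×2 + 1
2 = 2×1 + 0  (stop)
So 33/7 = [4; 1, 2, 2].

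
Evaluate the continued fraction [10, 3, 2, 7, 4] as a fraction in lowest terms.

2212/215

Using pₖ = aₖpₖ₋₁ + pₖ₋₂ and qₖ = aₖqₖ₋₁ + qₖ₋₂:
  k=0: a=10, p=10, q=1
  k=1: a=3, p=31, q=3
  k=2: a=2, p=72, q=7
  k=3: a=7, p=535, q=52
  k=4: a=4, p=2212, q=215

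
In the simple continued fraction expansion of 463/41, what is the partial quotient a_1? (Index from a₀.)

463 = 11·41 + 12   →  a_0 = 11
41 = 3·12 + 5   →  a_1 = 3

3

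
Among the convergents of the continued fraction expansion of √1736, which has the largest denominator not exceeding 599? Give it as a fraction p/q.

√1736 = [41; 1, 1, 1, 82, …] (period length 4).
Convergents:
  p_0/q_0 = 41/1
  p_1/q_1 = 42/1
  p_2/q_2 = 83/2
  p_3/q_3 = 125/3
  p_4/q_4 = 10333/248
  p_5/q_5 = 10458/251
  p_6/q_6 = 20791/499
  p_7/q_7 = 31249/750
q_6 = 499 ≤ 599 < 750 = q_7, so the answer is 20791/499.

20791/499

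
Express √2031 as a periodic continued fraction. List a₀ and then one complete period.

a₀ = ⌊√2031⌋ = 45.

[45; 15, 90]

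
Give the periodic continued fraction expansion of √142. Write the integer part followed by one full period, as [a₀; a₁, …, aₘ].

a₀ = ⌊√142⌋ = 11.
With m₀=0, d₀=1 and mₖ₊₁ = dₖaₖ − mₖ, dₖ₊₁ = (n − mₖ₊₁²)/dₖ, aₖ₊₁ = ⌊(a₀+mₖ₊₁)/dₖ₊₁⌋:
  k=1: m=11, d=21, a=1
  k=2: m=10, d=2, a=10
  k=3: m=10, d=21, a=1
  k=4: m=11, d=1, a=22
d=1 and a=2a₀=22 at k=4, so the next step gives (m, d) = (11, 21) again — its k=1 value — and the period has length 4.

[11; 1, 10, 1, 22]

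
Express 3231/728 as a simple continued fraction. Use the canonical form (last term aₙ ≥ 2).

[4; 2, 3, 1, 1, 5, 8]

3231 = 4*728 + 319
728 = 2*319 + 90
319 = 3*90 + 49
90 = 1*49 + 41
49 = 1*41 + 8
41 = 5*8 + 1
8 = 8*1 + 0  (stop)
So 3231/728 = [4; 2, 3, 1, 1, 5, 8].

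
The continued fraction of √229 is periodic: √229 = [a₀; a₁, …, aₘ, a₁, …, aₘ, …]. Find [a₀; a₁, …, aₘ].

[15; 7, 1, 1, 7, 30]

a₀ = ⌊√229⌋ = 15.
With m₀=0, d₀=1 and mₖ₊₁ = dₖaₖ − mₖ, dₖ₊₁ = (n − mₖ₊₁²)/dₖ, aₖ₊₁ = ⌊(a₀+mₖ₊₁)/dₖ₊₁⌋:
  k=1: m=15, d=4, a=7
  k=2: m=13, d=15, a=1
  k=3: m=2, d=15, a=1
  k=4: m=13, d=4, a=7
  k=5: m=15, d=1, a=30
d=1 and a=2a₀=30 at k=5, so the next step gives (m, d) = (15, 4) again — its k=1 value — and the period has length 5.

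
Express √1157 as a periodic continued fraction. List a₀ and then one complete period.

[34; 68]

a₀ = ⌊√1157⌋ = 34.
With m₀=0, d₀=1 and mₖ₊₁ = dₖaₖ − mₖ, dₖ₊₁ = (n − mₖ₊₁²)/dₖ, aₖ₊₁ = ⌊(a₀+mₖ₊₁)/dₖ₊₁⌋:
  k=1: m=34, d=1, a=68
d=1 and a=2a₀=68 at k=1, so the next step gives (m, d) = (34, 1) again — its k=1 value — and the period has length 1.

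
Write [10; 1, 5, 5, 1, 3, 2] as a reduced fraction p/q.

3479/321

Using pₖ = aₖpₖ₋₁ + pₖ₋₂ and qₖ = aₖqₖ₋₁ + qₖ₋₂:
  k=0: a=10, p=10, q=1
  k=1: a=1, p=11, q=1
  k=2: a=5, p=65, q=6
  k=3: a=5, p=336, q=31
  k=4: a=1, p=401, q=37
  k=5: a=3, p=1539, q=142
  k=6: a=2, p=3479, q=321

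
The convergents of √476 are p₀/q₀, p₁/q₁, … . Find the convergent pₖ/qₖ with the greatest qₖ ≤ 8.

109/5

√476 = [21; 1, 4, 2, 10, 2, 4, 1, 42, …] (period length 8).
Convergents:
  p_0/q_0 = 21/1
  p_1/q_1 = 22/1
  p_2/q_2 = 109/5
  p_3/q_3 = 240/11
q_2 = 5 ≤ 8 < 11 = q_3, so the answer is 109/5.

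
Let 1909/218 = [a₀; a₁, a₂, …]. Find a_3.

8

1909 = 8·218 + 165   →  a_0 = 8
218 = 1·165 + 53   →  a_1 = 1
165 = 3·53 + 6   →  a_2 = 3
53 = 8·6 + 5   →  a_3 = 8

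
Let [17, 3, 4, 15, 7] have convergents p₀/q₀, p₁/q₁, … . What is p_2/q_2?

Using pₖ = aₖpₖ₋₁ + pₖ₋₂, qₖ = aₖqₖ₋₁ + qₖ₋₂ (with p₋₁=1, p₋₂=0, q₋₁=0, q₋₂=1):
  k=0: a=17, p=17, q=1
  k=1: a=3, p=52, q=3
  k=2: a=4, p=225, q=13

225/13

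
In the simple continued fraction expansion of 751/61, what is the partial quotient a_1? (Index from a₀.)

751 = 12·61 + 19   →  a_0 = 12
61 = 3·19 + 4   →  a_1 = 3

3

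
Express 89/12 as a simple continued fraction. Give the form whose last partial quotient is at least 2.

[7; 2, 2, 2]

89 = 7×12 + 5
12 = 2×5 + 2
5 = 2×2 + 1
2 = 2×1 + 0  (stop)
So 89/12 = [7; 2, 2, 2].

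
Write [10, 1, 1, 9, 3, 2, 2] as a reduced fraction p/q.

3505/333

Using pₖ = aₖpₖ₋₁ + pₖ₋₂ and qₖ = aₖqₖ₋₁ + qₖ₋₂:
  k=0: a=10, p=10, q=1
  k=1: a=1, p=11, q=1
  k=2: a=1, p=21, q=2
  k=3: a=9, p=200, q=19
  k=4: a=3, p=621, q=59
  k=5: a=2, p=1442, q=137
  k=6: a=2, p=3505, q=333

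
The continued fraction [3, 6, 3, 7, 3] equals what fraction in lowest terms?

1377/436

Fold from the inside: start with 3/1.
  7 + 1/3 = 22/3
  3 + 3/22 = 69/22
  6 + 22/69 = 436/69
  3 + 69/436 = 1377/436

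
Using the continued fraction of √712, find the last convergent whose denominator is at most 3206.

√712 = [26; 1, 2, 6, 2, 1, 52, …] (period length 6).
Convergents:
  p_0/q_0 = 26/1
  p_1/q_1 = 27/1
  p_2/q_2 = 80/3
  p_3/q_3 = 507/19
  p_4/q_4 = 1094/41
  p_5/q_5 = 1601/60
  p_6/q_6 = 84346/3161
  p_7/q_7 = 85947/3221
q_6 = 3161 ≤ 3206 < 3221 = q_7, so the answer is 84346/3161.

84346/3161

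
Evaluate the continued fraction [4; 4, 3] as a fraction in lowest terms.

55/13

Fold from the inside: start with 3/1.
  4 + 1/3 = 13/3
  4 + 3/13 = 55/13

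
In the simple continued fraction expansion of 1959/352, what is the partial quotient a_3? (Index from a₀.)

1959 = 5·352 + 199   →  a_0 = 5
352 = 1·199 + 153   →  a_1 = 1
199 = 1·153 + 46   →  a_2 = 1
153 = 3·46 + 15   →  a_3 = 3

3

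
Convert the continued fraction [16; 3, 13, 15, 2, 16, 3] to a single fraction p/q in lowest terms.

Fold from the inside: start with 3/1.
  16 + 1/3 = 49/3
  2 + 3/49 = 101/49
  15 + 49/101 = 1564/101
  13 + 101/1564 = 20433/1564
  3 + 1564/20433 = 62863/20433
  16 + 20433/62863 = 1026241/62863

1026241/62863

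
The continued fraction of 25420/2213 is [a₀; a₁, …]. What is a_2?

18

25420 = 11·2213 + 1077   →  a_0 = 11
2213 = 2·1077 + 59   →  a_1 = 2
1077 = 18·59 + 15   →  a_2 = 18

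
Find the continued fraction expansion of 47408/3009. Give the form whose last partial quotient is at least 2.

[15; 1, 3, 11, 3, 10, 2]

47408 = 15·3009 + 2273
3009 = 1·2273 + 736
2273 = 3·736 + 65
736 = 11·65 + 21
65 = 3·21 + 2
21 = 10·2 + 1
2 = 2·1 + 0  (stop)
So 47408/3009 = [15; 1, 3, 11, 3, 10, 2].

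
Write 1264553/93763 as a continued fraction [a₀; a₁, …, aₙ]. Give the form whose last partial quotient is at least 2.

1264553 = 13×93763 + 45634
93763 = 2×45634 + 2495
45634 = 18×2495 + 724
2495 = 3×724 + 323
724 = 2×323 + 78
323 = 4×78 + 11
78 = 7×11 + 1
11 = 11×1 + 0  (stop)
So 1264553/93763 = [13; 2, 18, 3, 2, 4, 7, 11].

[13; 2, 18, 3, 2, 4, 7, 11]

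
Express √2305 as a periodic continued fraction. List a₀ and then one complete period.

a₀ = ⌊√2305⌋ = 48.

[48; 96]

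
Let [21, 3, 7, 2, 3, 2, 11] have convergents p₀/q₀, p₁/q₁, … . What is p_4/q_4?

3475/163

Using pₖ = aₖpₖ₋₁ + pₖ₋₂, qₖ = aₖqₖ₋₁ + qₖ₋₂ (with p₋₁=1, p₋₂=0, q₋₁=0, q₋₂=1):
  k=0: a=21, p=21, q=1
  k=1: a=3, p=64, q=3
  k=2: a=7, p=469, q=22
  k=3: a=2, p=1002, q=47
  k=4: a=3, p=3475, q=163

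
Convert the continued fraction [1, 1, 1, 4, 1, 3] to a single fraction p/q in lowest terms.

Using pₖ = aₖpₖ₋₁ + pₖ₋₂ and qₖ = aₖqₖ₋₁ + qₖ₋₂:
  k=0: a=1, p=1, q=1
  k=1: a=1, p=2, q=1
  k=2: a=1, p=3, q=2
  k=3: a=4, p=14, q=9
  k=4: a=1, p=17, q=11
  k=5: a=3, p=65, q=42

65/42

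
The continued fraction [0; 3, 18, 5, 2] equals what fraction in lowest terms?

Using pₖ = aₖpₖ₋₁ + pₖ₋₂ and qₖ = aₖqₖ₋₁ + qₖ₋₂:
  k=0: a=0, p=0, q=1
  k=1: a=3, p=1, q=3
  k=2: a=18, p=18, q=55
  k=3: a=5, p=91, q=278
  k=4: a=2, p=200, q=611

200/611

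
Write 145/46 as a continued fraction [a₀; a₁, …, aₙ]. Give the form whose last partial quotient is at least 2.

[3; 6, 1, 1, 3]

145 = 3·46 + 7
46 = 6·7 + 4
7 = 1·4 + 3
4 = 1·3 + 1
3 = 3·1 + 0  (stop)
So 145/46 = [3; 6, 1, 1, 3].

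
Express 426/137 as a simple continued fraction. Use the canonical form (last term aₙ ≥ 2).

426 = 3·137 + 15
137 = 9·15 + 2
15 = 7·2 + 1
2 = 2·1 + 0  (stop)
So 426/137 = [3; 9, 7, 2].

[3; 9, 7, 2]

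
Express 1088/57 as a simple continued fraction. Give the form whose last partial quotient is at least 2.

[19; 11, 2, 2]

1088 = 19×57 + 5
57 = 11×5 + 2
5 = 2×2 + 1
2 = 2×1 + 0  (stop)
So 1088/57 = [19; 11, 2, 2].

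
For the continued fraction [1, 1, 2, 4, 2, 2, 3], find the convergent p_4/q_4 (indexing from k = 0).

49/29

Using pₖ = aₖpₖ₋₁ + pₖ₋₂, qₖ = aₖqₖ₋₁ + qₖ₋₂ (with p₋₁=1, p₋₂=0, q₋₁=0, q₋₂=1):
  k=0: a=1, p=1, q=1
  k=1: a=1, p=2, q=1
  k=2: a=2, p=5, q=3
  k=3: a=4, p=22, q=13
  k=4: a=2, p=49, q=29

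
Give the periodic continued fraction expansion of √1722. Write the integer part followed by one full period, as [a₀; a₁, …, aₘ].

[41; 2, 82]

a₀ = ⌊√1722⌋ = 41.
With m₀=0, d₀=1 and mₖ₊₁ = dₖaₖ − mₖ, dₖ₊₁ = (n − mₖ₊₁²)/dₖ, aₖ₊₁ = ⌊(a₀+mₖ₊₁)/dₖ₊₁⌋:
  k=1: m=41, d=41, a=2
  k=2: m=41, d=1, a=82
d=1 and a=2a₀=82 at k=2, so the next step gives (m, d) = (41, 41) again — its k=1 value — and the period has length 2.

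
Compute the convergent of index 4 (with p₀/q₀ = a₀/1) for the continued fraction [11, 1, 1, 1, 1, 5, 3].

58/5

Using pₖ = aₖpₖ₋₁ + pₖ₋₂, qₖ = aₖqₖ₋₁ + qₖ₋₂ (with p₋₁=1, p₋₂=0, q₋₁=0, q₋₂=1):
  k=0: a=11, p=11, q=1
  k=1: a=1, p=12, q=1
  k=2: a=1, p=23, q=2
  k=3: a=1, p=35, q=3
  k=4: a=1, p=58, q=5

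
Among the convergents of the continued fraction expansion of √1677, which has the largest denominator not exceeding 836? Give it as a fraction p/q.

32720/799

√1677 = [40; 1, 19, 2, 19, 1, 80, …] (period length 6).
Convergents:
  p_0/q_0 = 40/1
  p_1/q_1 = 41/1
  p_2/q_2 = 819/20
  p_3/q_3 = 1679/41
  p_4/q_4 = 32720/799
  p_5/q_5 = 34399/840
q_4 = 799 ≤ 836 < 840 = q_5, so the answer is 32720/799.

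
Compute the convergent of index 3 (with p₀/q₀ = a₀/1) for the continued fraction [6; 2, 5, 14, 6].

Using pₖ = aₖpₖ₋₁ + pₖ₋₂, qₖ = aₖqₖ₋₁ + qₖ₋₂ (with p₋₁=1, p₋₂=0, q₋₁=0, q₋₂=1):
  k=0: a=6, p=6, q=1
  k=1: a=2, p=13, q=2
  k=2: a=5, p=71, q=11
  k=3: a=14, p=1007, q=156

1007/156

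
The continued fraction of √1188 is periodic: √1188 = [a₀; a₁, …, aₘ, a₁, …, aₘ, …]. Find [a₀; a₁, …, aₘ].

[34; 2, 7, 6, 7, 2, 68]

a₀ = ⌊√1188⌋ = 34.
With m₀=0, d₀=1 and mₖ₊₁ = dₖaₖ − mₖ, dₖ₊₁ = (n − mₖ₊₁²)/dₖ, aₖ₊₁ = ⌊(a₀+mₖ₊₁)/dₖ₊₁⌋:
  k=1: m=34, d=32, a=2
  k=2: m=30, d=9, a=7
  k=3: m=33, d=11, a=6
  k=4: m=33, d=9, a=7
  k=5: m=30, d=32, a=2
  k=6: m=34, d=1, a=68
d=1 and a=2a₀=68 at k=6, so the next step gives (m, d) = (34, 32) again — its k=1 value — and the period has length 6.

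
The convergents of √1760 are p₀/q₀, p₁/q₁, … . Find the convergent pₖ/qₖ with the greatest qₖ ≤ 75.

881/21

√1760 = [41; 1, 19, 1, 82, …] (period length 4).
Convergents:
  p_0/q_0 = 41/1
  p_1/q_1 = 42/1
  p_2/q_2 = 839/20
  p_3/q_3 = 881/21
  p_4/q_4 = 73081/1742
q_3 = 21 ≤ 75 < 1742 = q_4, so the answer is 881/21.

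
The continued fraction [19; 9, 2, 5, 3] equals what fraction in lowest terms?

Fold from the inside: start with 3/1.
  5 + 1/3 = 16/3
  2 + 3/16 = 35/16
  9 + 16/35 = 331/35
  19 + 35/331 = 6324/331

6324/331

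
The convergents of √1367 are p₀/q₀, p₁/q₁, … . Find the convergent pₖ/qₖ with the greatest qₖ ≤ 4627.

101195/2737

√1367 = [36; 1, 35, 1, 72, …] (period length 4).
Convergents:
  p_0/q_0 = 36/1
  p_1/q_1 = 37/1
  p_2/q_2 = 1331/36
  p_3/q_3 = 1368/37
  p_4/q_4 = 99827/2700
  p_5/q_5 = 101195/2737
  p_6/q_6 = 3641652/98495
q_5 = 2737 ≤ 4627 < 98495 = q_6, so the answer is 101195/2737.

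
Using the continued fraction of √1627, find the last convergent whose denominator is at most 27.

√1627 = [40; 2, 1, 39, 1, 2, 80, …] (period length 6).
Convergents:
  p_0/q_0 = 40/1
  p_1/q_1 = 81/2
  p_2/q_2 = 121/3
  p_3/q_3 = 4800/119
q_2 = 3 ≤ 27 < 119 = q_3, so the answer is 121/3.

121/3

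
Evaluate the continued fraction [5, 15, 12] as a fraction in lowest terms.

Using pₖ = aₖpₖ₋₁ + pₖ₋₂ and qₖ = aₖqₖ₋₁ + qₖ₋₂:
  k=0: a=5, p=5, q=1
  k=1: a=15, p=76, q=15
  k=2: a=12, p=917, q=181

917/181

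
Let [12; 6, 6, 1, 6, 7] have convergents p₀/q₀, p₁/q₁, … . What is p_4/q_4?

3588/295

Using pₖ = aₖpₖ₋₁ + pₖ₋₂, qₖ = aₖqₖ₋₁ + qₖ₋₂ (with p₋₁=1, p₋₂=0, q₋₁=0, q₋₂=1):
  k=0: a=12, p=12, q=1
  k=1: a=6, p=73, q=6
  k=2: a=6, p=450, q=37
  k=3: a=1, p=523, q=43
  k=4: a=6, p=3588, q=295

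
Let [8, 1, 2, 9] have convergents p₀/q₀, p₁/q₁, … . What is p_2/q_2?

26/3

Using pₖ = aₖpₖ₋₁ + pₖ₋₂, qₖ = aₖqₖ₋₁ + qₖ₋₂ (with p₋₁=1, p₋₂=0, q₋₁=0, q₋₂=1):
  k=0: a=8, p=8, q=1
  k=1: a=1, p=9, q=1
  k=2: a=2, p=26, q=3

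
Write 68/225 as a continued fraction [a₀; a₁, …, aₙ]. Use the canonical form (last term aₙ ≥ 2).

68 = 0*225 + 68
225 = 3*68 + 21
68 = 3*21 + 5
21 = 4*5 + 1
5 = 5*1 + 0  (stop)
So 68/225 = [0; 3, 3, 4, 5].

[0; 3, 3, 4, 5]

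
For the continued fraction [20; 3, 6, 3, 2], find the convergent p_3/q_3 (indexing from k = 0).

1219/60

Using pₖ = aₖpₖ₋₁ + pₖ₋₂, qₖ = aₖqₖ₋₁ + qₖ₋₂ (with p₋₁=1, p₋₂=0, q₋₁=0, q₋₂=1):
  k=0: a=20, p=20, q=1
  k=1: a=3, p=61, q=3
  k=2: a=6, p=386, q=19
  k=3: a=3, p=1219, q=60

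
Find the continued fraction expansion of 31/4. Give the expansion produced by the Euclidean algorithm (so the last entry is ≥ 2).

[7; 1, 3]

31 = 7×4 + 3
4 = 1×3 + 1
3 = 3×1 + 0  (stop)
So 31/4 = [7; 1, 3].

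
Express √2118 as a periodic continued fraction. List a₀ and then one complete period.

a₀ = ⌊√2118⌋ = 46.
With m₀=0, d₀=1 and mₖ₊₁ = dₖaₖ − mₖ, dₖ₊₁ = (n − mₖ₊₁²)/dₖ, aₖ₊₁ = ⌊(a₀+mₖ₊₁)/dₖ₊₁⌋:
  k=1: m=46, d=2, a=46
  k=2: m=46, d=1, a=92
d=1 and a=2a₀=92 at k=2, so the next step gives (m, d) = (46, 2) again — its k=1 value — and the period has length 2.

[46; 46, 92]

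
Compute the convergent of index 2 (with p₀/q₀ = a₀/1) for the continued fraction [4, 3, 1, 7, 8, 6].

17/4

Using pₖ = aₖpₖ₋₁ + pₖ₋₂, qₖ = aₖqₖ₋₁ + qₖ₋₂ (with p₋₁=1, p₋₂=0, q₋₁=0, q₋₂=1):
  k=0: a=4, p=4, q=1
  k=1: a=3, p=13, q=3
  k=2: a=1, p=17, q=4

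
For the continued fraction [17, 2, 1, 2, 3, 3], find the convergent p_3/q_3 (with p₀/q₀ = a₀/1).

139/8

Using pₖ = aₖpₖ₋₁ + pₖ₋₂, qₖ = aₖqₖ₋₁ + qₖ₋₂ (with p₋₁=1, p₋₂=0, q₋₁=0, q₋₂=1):
  k=0: a=17, p=17, q=1
  k=1: a=2, p=35, q=2
  k=2: a=1, p=52, q=3
  k=3: a=2, p=139, q=8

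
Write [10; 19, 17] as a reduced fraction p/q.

3257/324

Fold from the inside: start with 17/1.
  19 + 1/17 = 324/17
  10 + 17/324 = 3257/324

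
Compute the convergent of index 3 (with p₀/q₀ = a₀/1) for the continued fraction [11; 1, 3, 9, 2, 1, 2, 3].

Using pₖ = aₖpₖ₋₁ + pₖ₋₂, qₖ = aₖqₖ₋₁ + qₖ₋₂ (with p₋₁=1, p₋₂=0, q₋₁=0, q₋₂=1):
  k=0: a=11, p=11, q=1
  k=1: a=1, p=12, q=1
  k=2: a=3, p=47, q=4
  k=3: a=9, p=435, q=37

435/37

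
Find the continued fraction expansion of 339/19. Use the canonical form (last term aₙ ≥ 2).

[17; 1, 5, 3]

339 = 17·19 + 16
19 = 1·16 + 3
16 = 5·3 + 1
3 = 3·1 + 0  (stop)
So 339/19 = [17; 1, 5, 3].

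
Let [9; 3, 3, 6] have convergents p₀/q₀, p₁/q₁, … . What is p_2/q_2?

Using pₖ = aₖpₖ₋₁ + pₖ₋₂, qₖ = aₖqₖ₋₁ + qₖ₋₂ (with p₋₁=1, p₋₂=0, q₋₁=0, q₋₂=1):
  k=0: a=9, p=9, q=1
  k=1: a=3, p=28, q=3
  k=2: a=3, p=93, q=10

93/10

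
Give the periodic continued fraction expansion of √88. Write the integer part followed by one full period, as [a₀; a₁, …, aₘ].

[9; 2, 1, 1, 1, 2, 18]

a₀ = ⌊√88⌋ = 9.
With m₀=0, d₀=1 and mₖ₊₁ = dₖaₖ − mₖ, dₖ₊₁ = (n − mₖ₊₁²)/dₖ, aₖ₊₁ = ⌊(a₀+mₖ₊₁)/dₖ₊₁⌋:
  k=1: m=9, d=7, a=2
  k=2: m=5, d=9, a=1
  k=3: m=4, d=8, a=1
  k=4: m=4, d=9, a=1
  k=5: m=5, d=7, a=2
  k=6: m=9, d=1, a=18
d=1 and a=2a₀=18 at k=6, so the next step gives (m, d) = (9, 7) again — its k=1 value — and the period has length 6.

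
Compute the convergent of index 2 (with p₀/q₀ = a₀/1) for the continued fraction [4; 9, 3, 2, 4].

Using pₖ = aₖpₖ₋₁ + pₖ₋₂, qₖ = aₖqₖ₋₁ + qₖ₋₂ (with p₋₁=1, p₋₂=0, q₋₁=0, q₋₂=1):
  k=0: a=4, p=4, q=1
  k=1: a=9, p=37, q=9
  k=2: a=3, p=115, q=28

115/28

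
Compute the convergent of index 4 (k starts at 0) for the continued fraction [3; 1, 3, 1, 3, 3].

Using pₖ = aₖpₖ₋₁ + pₖ₋₂, qₖ = aₖqₖ₋₁ + qₖ₋₂ (with p₋₁=1, p₋₂=0, q₋₁=0, q₋₂=1):
  k=0: a=3, p=3, q=1
  k=1: a=1, p=4, q=1
  k=2: a=3, p=15, q=4
  k=3: a=1, p=19, q=5
  k=4: a=3, p=72, q=19

72/19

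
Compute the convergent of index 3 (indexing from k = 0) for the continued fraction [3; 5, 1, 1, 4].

Using pₖ = aₖpₖ₋₁ + pₖ₋₂, qₖ = aₖqₖ₋₁ + qₖ₋₂ (with p₋₁=1, p₋₂=0, q₋₁=0, q₋₂=1):
  k=0: a=3, p=3, q=1
  k=1: a=5, p=16, q=5
  k=2: a=1, p=19, q=6
  k=3: a=1, p=35, q=11

35/11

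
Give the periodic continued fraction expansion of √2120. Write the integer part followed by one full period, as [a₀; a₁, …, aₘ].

a₀ = ⌊√2120⌋ = 46.
With m₀=0, d₀=1 and mₖ₊₁ = dₖaₖ − mₖ, dₖ₊₁ = (n − mₖ₊₁²)/dₖ, aₖ₊₁ = ⌊(a₀+mₖ₊₁)/dₖ₊₁⌋:
  k=1: m=46, d=4, a=23
  k=2: m=46, d=1, a=92
d=1 and a=2a₀=92 at k=2, so the next step gives (m, d) = (46, 4) again — its k=1 value — and the period has length 2.

[46; 23, 92]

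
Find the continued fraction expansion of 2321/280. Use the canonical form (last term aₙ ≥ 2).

[8; 3, 2, 5, 3, 2]

2321 = 8*280 + 81
280 = 3*81 + 37
81 = 2*37 + 7
37 = 5*7 + 2
7 = 3*2 + 1
2 = 2*1 + 0  (stop)
So 2321/280 = [8; 3, 2, 5, 3, 2].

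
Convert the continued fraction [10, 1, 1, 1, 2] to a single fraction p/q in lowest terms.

Using pₖ = aₖpₖ₋₁ + pₖ₋₂ and qₖ = aₖqₖ₋₁ + qₖ₋₂:
  k=0: a=10, p=10, q=1
  k=1: a=1, p=11, q=1
  k=2: a=1, p=21, q=2
  k=3: a=1, p=32, q=3
  k=4: a=2, p=85, q=8

85/8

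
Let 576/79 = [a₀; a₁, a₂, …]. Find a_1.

576 = 7·79 + 23   →  a_0 = 7
79 = 3·23 + 10   →  a_1 = 3

3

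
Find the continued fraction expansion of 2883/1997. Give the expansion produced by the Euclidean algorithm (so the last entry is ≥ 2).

[1; 2, 3, 1, 15, 14]

2883 = 1*1997 + 886
1997 = 2*886 + 225
886 = 3*225 + 211
225 = 1*211 + 14
211 = 15*14 + 1
14 = 14*1 + 0  (stop)
So 2883/1997 = [1; 2, 3, 1, 15, 14].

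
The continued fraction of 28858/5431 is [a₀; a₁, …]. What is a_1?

3

28858 = 5·5431 + 1703   →  a_0 = 5
5431 = 3·1703 + 322   →  a_1 = 3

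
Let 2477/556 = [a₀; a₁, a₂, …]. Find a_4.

2477 = 4·556 + 253   →  a_0 = 4
556 = 2·253 + 50   →  a_1 = 2
253 = 5·50 + 3   →  a_2 = 5
50 = 16·3 + 2   →  a_3 = 16
3 = 1·2 + 1   →  a_4 = 1

1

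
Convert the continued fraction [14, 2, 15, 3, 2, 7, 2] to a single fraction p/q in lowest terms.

Fold from the inside: start with 2/1.
  7 + 1/2 = 15/2
  2 + 2/15 = 32/15
  3 + 15/32 = 111/32
  15 + 32/111 = 1697/111
  2 + 111/1697 = 3505/1697
  14 + 1697/3505 = 50767/3505

50767/3505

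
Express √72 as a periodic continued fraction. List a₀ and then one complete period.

[8; 2, 16]

a₀ = ⌊√72⌋ = 8.
With m₀=0, d₀=1 and mₖ₊₁ = dₖaₖ − mₖ, dₖ₊₁ = (n − mₖ₊₁²)/dₖ, aₖ₊₁ = ⌊(a₀+mₖ₊₁)/dₖ₊₁⌋:
  k=1: m=8, d=8, a=2
  k=2: m=8, d=1, a=16
d=1 and a=2a₀=16 at k=2, so the next step gives (m, d) = (8, 8) again — its k=1 value — and the period has length 2.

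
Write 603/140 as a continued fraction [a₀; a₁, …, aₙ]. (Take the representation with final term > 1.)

[4; 3, 3, 1, 10]

603 = 4·140 + 43
140 = 3·43 + 11
43 = 3·11 + 10
11 = 1·10 + 1
10 = 10·1 + 0  (stop)
So 603/140 = [4; 3, 3, 1, 10].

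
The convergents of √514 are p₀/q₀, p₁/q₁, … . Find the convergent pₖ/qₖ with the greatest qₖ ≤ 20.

68/3

√514 = [22; 1, 2, 22, 2, 1, 44, …] (period length 6).
Convergents:
  p_0/q_0 = 22/1
  p_1/q_1 = 23/1
  p_2/q_2 = 68/3
  p_3/q_3 = 1519/67
q_2 = 3 ≤ 20 < 67 = q_3, so the answer is 68/3.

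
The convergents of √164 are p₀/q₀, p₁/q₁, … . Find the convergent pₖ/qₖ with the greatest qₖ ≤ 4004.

50828/3969

√164 = [12; 1, 4, 6, 4, 1, 24, …] (period length 6).
Convergents:
  p_0/q_0 = 12/1
  p_1/q_1 = 13/1
  p_2/q_2 = 64/5
  p_3/q_3 = 397/31
  p_4/q_4 = 1652/129
  p_5/q_5 = 2049/160
  p_6/q_6 = 50828/3969
  p_7/q_7 = 52877/4129
q_6 = 3969 ≤ 4004 < 4129 = q_7, so the answer is 50828/3969.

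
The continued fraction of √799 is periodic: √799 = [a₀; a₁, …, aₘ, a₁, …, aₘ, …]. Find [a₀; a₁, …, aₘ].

a₀ = ⌊√799⌋ = 28.
With m₀=0, d₀=1 and mₖ₊₁ = dₖaₖ − mₖ, dₖ₊₁ = (n − mₖ₊₁²)/dₖ, aₖ₊₁ = ⌊(a₀+mₖ₊₁)/dₖ₊₁⌋:
  k=1: m=28, d=15, a=3
  k=2: m=17, d=34, a=1
  k=3: m=17, d=15, a=3
  k=4: m=28, d=1, a=56
d=1 and a=2a₀=56 at k=4, so the next step gives (m, d) = (28, 15) again — its k=1 value — and the period has length 4.

[28; 3, 1, 3, 56]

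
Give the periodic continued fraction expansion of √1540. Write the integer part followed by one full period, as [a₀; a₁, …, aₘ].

[39; 4, 8, 2, 8, 4, 78]

a₀ = ⌊√1540⌋ = 39.
With m₀=0, d₀=1 and mₖ₊₁ = dₖaₖ − mₖ, dₖ₊₁ = (n − mₖ₊₁²)/dₖ, aₖ₊₁ = ⌊(a₀+mₖ₊₁)/dₖ₊₁⌋:
  k=1: m=39, d=19, a=4
  k=2: m=37, d=9, a=8
  k=3: m=35, d=35, a=2
  k=4: m=35, d=9, a=8
  k=5: m=37, d=19, a=4
  k=6: m=39, d=1, a=78
d=1 and a=2a₀=78 at k=6, so the next step gives (m, d) = (39, 19) again — its k=1 value — and the period has length 6.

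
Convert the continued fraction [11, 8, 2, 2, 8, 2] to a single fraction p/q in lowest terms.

8317/748

Fold from the inside: start with 2/1.
  8 + 1/2 = 17/2
  2 + 2/17 = 36/17
  2 + 17/36 = 89/36
  8 + 36/89 = 748/89
  11 + 89/748 = 8317/748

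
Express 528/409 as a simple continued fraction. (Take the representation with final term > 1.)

[1; 3, 2, 3, 2, 7]

528 = 1·409 + 119
409 = 3·119 + 52
119 = 2·52 + 15
52 = 3·15 + 7
15 = 2·7 + 1
7 = 7·1 + 0  (stop)
So 528/409 = [1; 3, 2, 3, 2, 7].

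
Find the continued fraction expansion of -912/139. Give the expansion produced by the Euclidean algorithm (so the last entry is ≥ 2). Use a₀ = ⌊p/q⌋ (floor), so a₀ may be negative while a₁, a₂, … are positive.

[-7; 2, 3, 1, 1, 2, 3]

-912 = -7×139 + 61
139 = 2×61 + 17
61 = 3×17 + 10
17 = 1×10 + 7
10 = 1×7 + 3
7 = 2×3 + 1
3 = 3×1 + 0  (stop)
So -912/139 = [-7; 2, 3, 1, 1, 2, 3].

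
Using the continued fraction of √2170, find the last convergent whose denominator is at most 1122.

√2170 = [46; 1, 1, 2, 1, 1, 92, …] (period length 6).
Convergents:
  p_0/q_0 = 46/1
  p_1/q_1 = 47/1
  p_2/q_2 = 93/2
  p_3/q_3 = 233/5
  p_4/q_4 = 326/7
  p_5/q_5 = 559/12
  p_6/q_6 = 51754/1111
  p_7/q_7 = 52313/1123
q_6 = 1111 ≤ 1122 < 1123 = q_7, so the answer is 51754/1111.

51754/1111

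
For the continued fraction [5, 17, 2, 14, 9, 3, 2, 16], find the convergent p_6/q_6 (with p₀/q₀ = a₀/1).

167899/33200

Using pₖ = aₖpₖ₋₁ + pₖ₋₂, qₖ = aₖqₖ₋₁ + qₖ₋₂ (with p₋₁=1, p₋₂=0, q₋₁=0, q₋₂=1):
  k=0: a=5, p=5, q=1
  k=1: a=17, p=86, q=17
  k=2: a=2, p=177, q=35
  k=3: a=14, p=2564, q=507
  k=4: a=9, p=23253, q=4598
  k=5: a=3, p=72323, q=14301
  k=6: a=2, p=167899, q=33200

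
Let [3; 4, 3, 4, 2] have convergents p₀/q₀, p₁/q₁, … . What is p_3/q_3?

Using pₖ = aₖpₖ₋₁ + pₖ₋₂, qₖ = aₖqₖ₋₁ + qₖ₋₂ (with p₋₁=1, p₋₂=0, q₋₁=0, q₋₂=1):
  k=0: a=3, p=3, q=1
  k=1: a=4, p=13, q=4
  k=2: a=3, p=42, q=13
  k=3: a=4, p=181, q=56

181/56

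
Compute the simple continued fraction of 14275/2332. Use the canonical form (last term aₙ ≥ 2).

14275 = 6×2332 + 283
2332 = 8×283 + 68
283 = 4×68 + 11
68 = 6×11 + 2
11 = 5×2 + 1
2 = 2×1 + 0  (stop)
So 14275/2332 = [6; 8, 4, 6, 5, 2].

[6; 8, 4, 6, 5, 2]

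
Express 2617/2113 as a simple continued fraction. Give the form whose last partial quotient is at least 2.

[1; 4, 5, 5, 9, 2]

2617 = 1·2113 + 504
2113 = 4·504 + 97
504 = 5·97 + 19
97 = 5·19 + 2
19 = 9·2 + 1
2 = 2·1 + 0  (stop)
So 2617/2113 = [1; 4, 5, 5, 9, 2].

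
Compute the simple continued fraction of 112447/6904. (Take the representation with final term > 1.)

[16; 3, 2, 13, 12, 6]

112447 = 16*6904 + 1983
6904 = 3*1983 + 955
1983 = 2*955 + 73
955 = 13*73 + 6
73 = 12*6 + 1
6 = 6*1 + 0  (stop)
So 112447/6904 = [16; 3, 2, 13, 12, 6].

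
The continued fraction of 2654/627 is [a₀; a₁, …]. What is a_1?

2654 = 4·627 + 146   →  a_0 = 4
627 = 4·146 + 43   →  a_1 = 4

4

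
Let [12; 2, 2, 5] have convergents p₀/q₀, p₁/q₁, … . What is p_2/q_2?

Using pₖ = aₖpₖ₋₁ + pₖ₋₂, qₖ = aₖqₖ₋₁ + qₖ₋₂ (with p₋₁=1, p₋₂=0, q₋₁=0, q₋₂=1):
  k=0: a=12, p=12, q=1
  k=1: a=2, p=25, q=2
  k=2: a=2, p=62, q=5

62/5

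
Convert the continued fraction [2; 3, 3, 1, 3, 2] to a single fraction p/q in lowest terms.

256/111

Fold from the inside: start with 2/1.
  3 + 1/2 = 7/2
  1 + 2/7 = 9/7
  3 + 7/9 = 34/9
  3 + 9/34 = 111/34
  2 + 34/111 = 256/111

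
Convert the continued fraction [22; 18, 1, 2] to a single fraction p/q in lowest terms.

1235/56

Using pₖ = aₖpₖ₋₁ + pₖ₋₂ and qₖ = aₖqₖ₋₁ + qₖ₋₂:
  k=0: a=22, p=22, q=1
  k=1: a=18, p=397, q=18
  k=2: a=1, p=419, q=19
  k=3: a=2, p=1235, q=56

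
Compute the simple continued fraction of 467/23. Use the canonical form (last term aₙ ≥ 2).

[20; 3, 3, 2]

467 = 20×23 + 7
23 = 3×7 + 2
7 = 3×2 + 1
2 = 2×1 + 0  (stop)
So 467/23 = [20; 3, 3, 2].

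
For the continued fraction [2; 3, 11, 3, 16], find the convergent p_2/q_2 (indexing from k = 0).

79/34

Using pₖ = aₖpₖ₋₁ + pₖ₋₂, qₖ = aₖqₖ₋₁ + qₖ₋₂ (with p₋₁=1, p₋₂=0, q₋₁=0, q₋₂=1):
  k=0: a=2, p=2, q=1
  k=1: a=3, p=7, q=3
  k=2: a=11, p=79, q=34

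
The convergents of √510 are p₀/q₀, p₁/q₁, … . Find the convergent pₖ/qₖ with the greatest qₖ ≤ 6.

113/5

√510 = [22; 1, 1, 2, 1, 1, 44, …] (period length 6).
Convergents:
  p_0/q_0 = 22/1
  p_1/q_1 = 23/1
  p_2/q_2 = 45/2
  p_3/q_3 = 113/5
  p_4/q_4 = 158/7
q_3 = 5 ≤ 6 < 7 = q_4, so the answer is 113/5.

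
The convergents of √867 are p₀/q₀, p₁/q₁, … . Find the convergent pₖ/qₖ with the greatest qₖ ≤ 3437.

70226/2385

√867 = [29; 2, 4, 29, 4, 2, 58, …] (period length 6).
Convergents:
  p_0/q_0 = 29/1
  p_1/q_1 = 59/2
  p_2/q_2 = 265/9
  p_3/q_3 = 7744/263
  p_4/q_4 = 31241/1061
  p_5/q_5 = 70226/2385
  p_6/q_6 = 4104349/139391
q_5 = 2385 ≤ 3437 < 139391 = q_6, so the answer is 70226/2385.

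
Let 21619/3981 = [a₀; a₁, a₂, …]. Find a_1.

21619 = 5·3981 + 1714   →  a_0 = 5
3981 = 2·1714 + 553   →  a_1 = 2

2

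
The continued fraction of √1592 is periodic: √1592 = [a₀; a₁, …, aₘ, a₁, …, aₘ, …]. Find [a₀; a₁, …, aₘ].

[39; 1, 8, 1, 78]

a₀ = ⌊√1592⌋ = 39.
With m₀=0, d₀=1 and mₖ₊₁ = dₖaₖ − mₖ, dₖ₊₁ = (n − mₖ₊₁²)/dₖ, aₖ₊₁ = ⌊(a₀+mₖ₊₁)/dₖ₊₁⌋:
  k=1: m=39, d=71, a=1
  k=2: m=32, d=8, a=8
  k=3: m=32, d=71, a=1
  k=4: m=39, d=1, a=78
d=1 and a=2a₀=78 at k=4, so the next step gives (m, d) = (39, 71) again — its k=1 value — and the period has length 4.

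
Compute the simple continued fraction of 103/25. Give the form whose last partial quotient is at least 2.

[4; 8, 3]

103 = 4×25 + 3
25 = 8×3 + 1
3 = 3×1 + 0  (stop)
So 103/25 = [4; 8, 3].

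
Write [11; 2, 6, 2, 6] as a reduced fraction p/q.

Using pₖ = aₖpₖ₋₁ + pₖ₋₂ and qₖ = aₖqₖ₋₁ + qₖ₋₂:
  k=0: a=11, p=11, q=1
  k=1: a=2, p=23, q=2
  k=2: a=6, p=149, q=13
  k=3: a=2, p=321, q=28
  k=4: a=6, p=2075, q=181

2075/181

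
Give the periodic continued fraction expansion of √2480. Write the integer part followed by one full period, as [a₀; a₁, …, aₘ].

a₀ = ⌊√2480⌋ = 49.
With m₀=0, d₀=1 and mₖ₊₁ = dₖaₖ − mₖ, dₖ₊₁ = (n − mₖ₊₁²)/dₖ, aₖ₊₁ = ⌊(a₀+mₖ₊₁)/dₖ₊₁⌋:
  k=1: m=49, d=79, a=1
  k=2: m=30, d=20, a=3
  k=3: m=30, d=79, a=1
  k=4: m=49, d=1, a=98
d=1 and a=2a₀=98 at k=4, so the next step gives (m, d) = (49, 79) again — its k=1 value — and the period has length 4.

[49; 1, 3, 1, 98]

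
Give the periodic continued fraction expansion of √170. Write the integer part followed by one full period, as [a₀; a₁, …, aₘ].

a₀ = ⌊√170⌋ = 13.
With m₀=0, d₀=1 and mₖ₊₁ = dₖaₖ − mₖ, dₖ₊₁ = (n − mₖ₊₁²)/dₖ, aₖ₊₁ = ⌊(a₀+mₖ₊₁)/dₖ₊₁⌋:
  k=1: m=13, d=1, a=26
d=1 and a=2a₀=26 at k=1, so the next step gives (m, d) = (13, 1) again — its k=1 value — and the period has length 1.

[13; 26]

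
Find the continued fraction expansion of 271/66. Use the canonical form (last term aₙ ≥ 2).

[4; 9, 2, 3]

271 = 4*66 + 7
66 = 9*7 + 3
7 = 2*3 + 1
3 = 3*1 + 0  (stop)
So 271/66 = [4; 9, 2, 3].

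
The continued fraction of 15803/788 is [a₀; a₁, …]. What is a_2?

3

15803 = 20·788 + 43   →  a_0 = 20
788 = 18·43 + 14   →  a_1 = 18
43 = 3·14 + 1   →  a_2 = 3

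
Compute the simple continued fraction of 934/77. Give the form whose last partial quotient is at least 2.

934 = 12×77 + 10
77 = 7×10 + 7
10 = 1×7 + 3
7 = 2×3 + 1
3 = 3×1 + 0  (stop)
So 934/77 = [12; 7, 1, 2, 3].

[12; 7, 1, 2, 3]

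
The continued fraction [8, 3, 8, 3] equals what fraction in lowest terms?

Fold from the inside: start with 3/1.
  8 + 1/3 = 25/3
  3 + 3/25 = 78/25
  8 + 25/78 = 649/78

649/78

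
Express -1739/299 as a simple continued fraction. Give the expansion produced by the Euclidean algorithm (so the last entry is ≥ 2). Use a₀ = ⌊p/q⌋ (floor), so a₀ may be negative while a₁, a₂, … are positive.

-1739 = -6·299 + 55
299 = 5·55 + 24
55 = 2·24 + 7
24 = 3·7 + 3
7 = 2·3 + 1
3 = 3·1 + 0  (stop)
So -1739/299 = [-6; 5, 2, 3, 2, 3].

[-6; 5, 2, 3, 2, 3]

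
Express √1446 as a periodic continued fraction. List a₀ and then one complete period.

[38; 38, 76]

a₀ = ⌊√1446⌋ = 38.
With m₀=0, d₀=1 and mₖ₊₁ = dₖaₖ − mₖ, dₖ₊₁ = (n − mₖ₊₁²)/dₖ, aₖ₊₁ = ⌊(a₀+mₖ₊₁)/dₖ₊₁⌋:
  k=1: m=38, d=2, a=38
  k=2: m=38, d=1, a=76
d=1 and a=2a₀=76 at k=2, so the next step gives (m, d) = (38, 2) again — its k=1 value — and the period has length 2.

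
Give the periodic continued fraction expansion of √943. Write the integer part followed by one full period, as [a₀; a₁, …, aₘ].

a₀ = ⌊√943⌋ = 30.
With m₀=0, d₀=1 and mₖ₊₁ = dₖaₖ − mₖ, dₖ₊₁ = (n − mₖ₊₁²)/dₖ, aₖ₊₁ = ⌊(a₀+mₖ₊₁)/dₖ₊₁⌋:
  k=1: m=30, d=43, a=1
  k=2: m=13, d=18, a=2
  k=3: m=23, d=23, a=2
  k=4: m=23, d=18, a=2
  k=5: m=13, d=43, a=1
  k=6: m=30, d=1, a=60
d=1 and a=2a₀=60 at k=6, so the next step gives (m, d) = (30, 43) again — its k=1 value — and the period has length 6.

[30; 1, 2, 2, 2, 1, 60]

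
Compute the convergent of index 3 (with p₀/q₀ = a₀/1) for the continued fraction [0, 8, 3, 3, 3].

Using pₖ = aₖpₖ₋₁ + pₖ₋₂, qₖ = aₖqₖ₋₁ + qₖ₋₂ (with p₋₁=1, p₋₂=0, q₋₁=0, q₋₂=1):
  k=0: a=0, p=0, q=1
  k=1: a=8, p=1, q=8
  k=2: a=3, p=3, q=25
  k=3: a=3, p=10, q=83

10/83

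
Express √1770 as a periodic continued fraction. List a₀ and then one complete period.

a₀ = ⌊√1770⌋ = 42.
With m₀=0, d₀=1 and mₖ₊₁ = dₖaₖ − mₖ, dₖ₊₁ = (n − mₖ₊₁²)/dₖ, aₖ₊₁ = ⌊(a₀+mₖ₊₁)/dₖ₊₁⌋:
  k=1: m=42, d=6, a=14
  k=2: m=42, d=1, a=84
d=1 and a=2a₀=84 at k=2, so the next step gives (m, d) = (42, 6) again — its k=1 value — and the period has length 2.

[42; 14, 84]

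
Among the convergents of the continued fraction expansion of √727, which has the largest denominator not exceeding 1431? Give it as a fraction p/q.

√727 = [26; 1, 25, 1, 52, …] (period length 4).
Convergents:
  p_0/q_0 = 26/1
  p_1/q_1 = 27/1
  p_2/q_2 = 701/26
  p_3/q_3 = 728/27
  p_4/q_4 = 38557/1430
  p_5/q_5 = 39285/1457
q_4 = 1430 ≤ 1431 < 1457 = q_5, so the answer is 38557/1430.

38557/1430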